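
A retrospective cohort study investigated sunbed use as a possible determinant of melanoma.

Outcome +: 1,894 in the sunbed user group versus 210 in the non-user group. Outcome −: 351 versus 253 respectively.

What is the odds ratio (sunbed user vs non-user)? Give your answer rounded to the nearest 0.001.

From the description: a = 1894, b = 351, c = 210, d = 253.
OR = (a·d)/(b·c) = (1894 × 253) / (351 × 210) = 479182 / 73710 = 6.50091
The odds of melanoma are about 6.50 times as high in the sunbed user group.

6.501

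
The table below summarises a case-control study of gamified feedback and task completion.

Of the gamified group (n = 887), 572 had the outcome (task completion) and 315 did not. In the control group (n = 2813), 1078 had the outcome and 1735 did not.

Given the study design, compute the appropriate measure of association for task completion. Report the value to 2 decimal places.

From the description: a = 572, b = 315, c = 1078, d = 1735.
This is a case-control study: participants were sampled on outcome status, so risks in the source population cannot be estimated directly — relative risk is not valid here. The odds ratio is the appropriate measure.
OR = (a·d)/(b·c) = (572 × 1735) / (315 × 1078) = 992420 / 339570 = 2.92258

2.92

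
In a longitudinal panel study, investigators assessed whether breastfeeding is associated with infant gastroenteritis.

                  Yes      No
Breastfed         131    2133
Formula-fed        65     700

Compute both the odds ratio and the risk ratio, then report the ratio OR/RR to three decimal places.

0.971

Cells: a = 131, b = 2133, c = 65, d = 700.
OR = (131·700)/(2133·65) = 91700/138645 = 0.66140
Risk in exposed = 131/2264 = 0.05786; risk in unexposed = 65/765 = 0.08497; RR = 0.68099
OR/RR = 0.66140 / 0.68099 = 0.97123
The outcome is rare in both groups, so OR ≈ RR (ratio near 1).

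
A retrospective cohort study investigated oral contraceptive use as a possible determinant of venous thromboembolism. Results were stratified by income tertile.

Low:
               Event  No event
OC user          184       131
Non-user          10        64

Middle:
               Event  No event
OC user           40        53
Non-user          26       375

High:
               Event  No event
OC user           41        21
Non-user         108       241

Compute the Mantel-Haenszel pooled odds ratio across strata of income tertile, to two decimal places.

7.25

OR_MH = Σ(aᵢdᵢ/nᵢ) / Σ(bᵢcᵢ/nᵢ), where nᵢ is the stratum total.
Stratum 1 (Low): n = 389; a·d/n = 184·64/389 = 30.2725; b·c/n = 131·10/389 = 3.3676
Stratum 2 (Middle): n = 494; a·d/n = 40·375/494 = 30.3644; b·c/n = 53·26/494 = 2.7895
Stratum 3 (High): n = 411; a·d/n = 41·241/411 = 24.0414; b·c/n = 21·108/411 = 5.5182
OR_MH = (30.2725 + 30.3644 + 24.0414) / (3.3676 + 2.7895 + 5.5182) = 84.6782 / 11.6753 = 7.25275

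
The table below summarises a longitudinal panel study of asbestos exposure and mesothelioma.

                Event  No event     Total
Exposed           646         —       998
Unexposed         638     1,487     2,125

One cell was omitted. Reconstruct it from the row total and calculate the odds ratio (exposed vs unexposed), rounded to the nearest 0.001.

4.277

The missing cell is in the exposed row: 998 − 646 = 352.
So a = 646, b = 352, c = 638, d = 1487.
OR = (a·d)/(b·c) = (646 × 1487) / (352 × 638) = 960602 / 224576 = 4.27740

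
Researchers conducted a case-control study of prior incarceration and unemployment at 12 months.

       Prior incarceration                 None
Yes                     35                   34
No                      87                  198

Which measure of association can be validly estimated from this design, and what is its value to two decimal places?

2.34

Reading the table with exposure as columns: a = 35 (Prior incarceration, case), b = 87 (Prior incarceration, non-case), c = 34 (None, case), d = 198.
This is a case-control study: participants were sampled on outcome status, so risks in the source population cannot be estimated directly — relative risk is not valid here. The odds ratio is the appropriate measure.
OR = (a·d)/(b·c) = (35 × 198) / (87 × 34) = 6930 / 2958 = 2.34280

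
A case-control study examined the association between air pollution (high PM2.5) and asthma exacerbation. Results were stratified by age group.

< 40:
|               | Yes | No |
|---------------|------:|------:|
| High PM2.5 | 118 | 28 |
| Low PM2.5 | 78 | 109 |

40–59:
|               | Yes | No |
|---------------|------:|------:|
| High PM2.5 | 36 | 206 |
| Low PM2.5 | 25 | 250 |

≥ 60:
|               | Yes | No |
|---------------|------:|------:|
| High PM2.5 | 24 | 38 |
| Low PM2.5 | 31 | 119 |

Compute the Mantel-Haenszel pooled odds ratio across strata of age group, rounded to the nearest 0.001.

OR_MH = Σ(aᵢdᵢ/nᵢ) / Σ(bᵢcᵢ/nᵢ), where nᵢ is the stratum total.
Stratum 1 (< 40): n = 333; a·d/n = 118·109/333 = 38.6246; b·c/n = 28·78/333 = 6.5586
Stratum 2 (40–59): n = 517; a·d/n = 36·250/517 = 17.4081; b·c/n = 206·25/517 = 9.9613
Stratum 3 (≥ 60): n = 212; a·d/n = 24·119/212 = 13.4717; b·c/n = 38·31/212 = 5.5566
OR_MH = (38.6246 + 17.4081 + 13.4717) / (6.5586 + 9.9613 + 5.5566) = 69.5044 / 22.0765 = 3.14835

3.148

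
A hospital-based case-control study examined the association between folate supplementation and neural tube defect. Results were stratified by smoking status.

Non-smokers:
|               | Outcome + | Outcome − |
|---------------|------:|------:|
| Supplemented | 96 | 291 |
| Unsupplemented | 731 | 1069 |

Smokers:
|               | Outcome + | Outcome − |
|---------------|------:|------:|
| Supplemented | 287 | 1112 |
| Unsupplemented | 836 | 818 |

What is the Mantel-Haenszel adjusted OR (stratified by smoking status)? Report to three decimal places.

OR_MH = Σ(aᵢdᵢ/nᵢ) / Σ(bᵢcᵢ/nᵢ), where nᵢ is the stratum total.
Stratum 1 (Non-smokers): n = 2187; a·d/n = 96·1069/2187 = 46.9246; b·c/n = 291·731/2187 = 97.2661
Stratum 2 (Smokers): n = 3053; a·d/n = 287·818/3053 = 76.8968; b·c/n = 1112·836/3053 = 304.4979
OR_MH = (46.9246 + 76.8968) / (97.2661 + 304.4979) = 123.8214 / 401.7640 = 0.30819

0.308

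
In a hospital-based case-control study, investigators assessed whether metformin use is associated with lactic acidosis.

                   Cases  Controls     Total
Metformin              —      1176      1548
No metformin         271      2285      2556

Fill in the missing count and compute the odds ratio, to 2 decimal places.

The missing cell is in the exposed row: 1548 − 1176 = 372.
So a = 372, b = 1176, c = 271, d = 2285.
OR = (a·d)/(b·c) = (372 × 2285) / (1176 × 271) = 850020 / 318696 = 2.66718

2.67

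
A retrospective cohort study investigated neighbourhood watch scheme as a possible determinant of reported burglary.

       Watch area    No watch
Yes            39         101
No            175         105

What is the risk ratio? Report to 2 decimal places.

Reading the table with exposure as columns: a = 39 (Watch area, case), b = 175 (Watch area, non-case), c = 101 (No watch, case), d = 105.
Risk in exposed = 39/214 = 0.18224; risk in unexposed = 101/206 = 0.49029.
RR = 0.18224 / 0.49029 = 0.37170
The risk is 63% lower among the exposed than among the unexposed.

0.37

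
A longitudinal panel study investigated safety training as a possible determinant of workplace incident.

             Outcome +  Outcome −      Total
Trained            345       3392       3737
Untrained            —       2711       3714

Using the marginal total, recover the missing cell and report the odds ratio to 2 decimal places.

0.27

The missing cell is in the unexposed row: 3714 − 2711 = 1003.
So a = 345, b = 3392, c = 1003, d = 2711.
OR = (a·d)/(b·c) = (345 × 2711) / (3392 × 1003) = 935295 / 3402176 = 0.27491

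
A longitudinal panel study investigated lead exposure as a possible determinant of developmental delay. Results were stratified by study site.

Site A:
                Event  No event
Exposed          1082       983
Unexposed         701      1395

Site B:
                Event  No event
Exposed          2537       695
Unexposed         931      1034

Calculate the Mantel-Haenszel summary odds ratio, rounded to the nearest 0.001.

2.990

OR_MH = Σ(aᵢdᵢ/nᵢ) / Σ(bᵢcᵢ/nᵢ), where nᵢ is the stratum total.
Stratum 1 (Site A): n = 4161; a·d/n = 1082·1395/4161 = 362.7469; b·c/n = 983·701/4161 = 165.6051
Stratum 2 (Site B): n = 5197; a·d/n = 2537·1034/5197 = 504.7639; b·c/n = 695·931/5197 = 124.5036
OR_MH = (362.7469 + 504.7639) / (165.6051 + 124.5036) = 867.5108 / 290.1087 = 2.99030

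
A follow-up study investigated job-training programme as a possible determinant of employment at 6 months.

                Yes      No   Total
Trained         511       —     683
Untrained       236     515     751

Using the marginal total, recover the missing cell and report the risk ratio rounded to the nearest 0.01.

The missing cell is in the exposed row: 683 − 511 = 172.
So a = 511, b = 172, c = 236, d = 515.
RR = [a/(a+b)] / [c/(c+d)] = (511/683) / (236/751) = 0.74817/0.31425 = 2.38083

2.38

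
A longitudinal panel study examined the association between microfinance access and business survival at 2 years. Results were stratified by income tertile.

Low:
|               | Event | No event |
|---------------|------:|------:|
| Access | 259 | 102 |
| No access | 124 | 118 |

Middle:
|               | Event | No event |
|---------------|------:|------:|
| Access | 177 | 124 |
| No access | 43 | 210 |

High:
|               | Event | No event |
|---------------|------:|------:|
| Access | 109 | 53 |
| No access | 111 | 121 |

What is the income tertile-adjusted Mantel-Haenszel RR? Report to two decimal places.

RR_MH = Σ(aᵢ·n₀ᵢ/nᵢ) / Σ(cᵢ·n₁ᵢ/nᵢ), with n₁ᵢ = aᵢ+bᵢ (exposed), n₀ᵢ = cᵢ+dᵢ (unexposed), nᵢ = n₁ᵢ+n₀ᵢ.
Stratum 1 (Low): n₁ = 361, n₀ = 242, n = 603; a·n₀/n = 259·242/603 = 103.9436; c·n₁/n = 124·361/603 = 74.2355
Stratum 2 (Middle): n₁ = 301, n₀ = 253, n = 554; a·n₀/n = 177·253/554 = 80.8321; c·n₁/n = 43·301/554 = 23.3628
Stratum 3 (High): n₁ = 162, n₀ = 232, n = 394; a·n₀/n = 109·232/394 = 64.1827; c·n₁/n = 111·162/394 = 45.6396
RR_MH = (103.9436 + 80.8321 + 64.1827) / (74.2355 + 23.3628 + 45.6396) = 248.9585 / 143.2379 = 1.73808

1.74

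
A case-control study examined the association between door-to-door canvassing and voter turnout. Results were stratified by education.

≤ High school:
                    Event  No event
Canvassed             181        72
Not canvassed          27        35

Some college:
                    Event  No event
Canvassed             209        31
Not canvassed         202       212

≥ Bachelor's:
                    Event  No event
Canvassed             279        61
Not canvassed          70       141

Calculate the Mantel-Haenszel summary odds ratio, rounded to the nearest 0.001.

OR_MH = Σ(aᵢdᵢ/nᵢ) / Σ(bᵢcᵢ/nᵢ), where nᵢ is the stratum total.
Stratum 1 (≤ High school): n = 315; a·d/n = 181·35/315 = 20.1111; b·c/n = 72·27/315 = 6.1714
Stratum 2 (Some college): n = 654; a·d/n = 209·212/654 = 67.7492; b·c/n = 31·202/654 = 9.5749
Stratum 3 (≥ Bachelor's): n = 551; a·d/n = 279·141/551 = 71.3956; b·c/n = 61·70/551 = 7.7495
OR_MH = (20.1111 + 67.7492 + 71.3956) / (6.1714 + 9.5749 + 7.7495) = 159.2560 / 23.4959 = 6.77803

6.778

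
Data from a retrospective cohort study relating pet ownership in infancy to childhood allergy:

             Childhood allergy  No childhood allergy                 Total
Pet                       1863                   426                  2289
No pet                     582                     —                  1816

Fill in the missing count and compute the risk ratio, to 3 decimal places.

The missing cell is in the unexposed row: 1816 − 582 = 1234.
So a = 1863, b = 426, c = 582, d = 1234.
RR = [a/(a+b)] / [c/(c+d)] = (1863/2289) / (582/1816) = 0.81389/0.32048 = 2.53957

2.540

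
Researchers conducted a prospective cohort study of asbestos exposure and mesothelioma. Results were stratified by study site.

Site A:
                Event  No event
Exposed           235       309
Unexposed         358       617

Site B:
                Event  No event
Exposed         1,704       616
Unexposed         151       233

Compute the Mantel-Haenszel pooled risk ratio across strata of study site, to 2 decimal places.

1.52

RR_MH = Σ(aᵢ·n₀ᵢ/nᵢ) / Σ(cᵢ·n₁ᵢ/nᵢ), with n₁ᵢ = aᵢ+bᵢ (exposed), n₀ᵢ = cᵢ+dᵢ (unexposed), nᵢ = n₁ᵢ+n₀ᵢ.
Stratum 1 (Site A): n₁ = 544, n₀ = 975, n = 1519; a·n₀/n = 235·975/1519 = 150.8394; c·n₁/n = 358·544/1519 = 128.2107
Stratum 2 (Site B): n₁ = 2320, n₀ = 384, n = 2704; a·n₀/n = 1704·384/2704 = 241.9882; c·n₁/n = 151·2320/2704 = 129.5562
RR_MH = (150.8394 + 241.9882) / (128.2107 + 129.5562) = 392.8275 / 257.7669 = 1.52396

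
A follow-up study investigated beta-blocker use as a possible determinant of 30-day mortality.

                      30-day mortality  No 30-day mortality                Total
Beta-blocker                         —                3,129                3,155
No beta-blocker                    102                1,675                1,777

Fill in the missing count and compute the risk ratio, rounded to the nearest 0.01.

0.14

The missing cell is in the exposed row: 3155 − 3129 = 26.
So a = 26, b = 3129, c = 102, d = 1675.
RR = [a/(a+b)] / [c/(c+d)] = (26/3155) / (102/1777) = 0.00824/0.05740 = 0.14357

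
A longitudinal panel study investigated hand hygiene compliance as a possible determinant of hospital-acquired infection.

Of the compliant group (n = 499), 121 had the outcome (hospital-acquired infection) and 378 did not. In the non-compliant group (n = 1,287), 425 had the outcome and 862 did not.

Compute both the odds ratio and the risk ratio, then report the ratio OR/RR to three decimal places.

0.884

From the description: a = 121, b = 378, c = 425, d = 862.
OR = (121·862)/(378·425) = 104302/160650 = 0.64925
Risk in exposed = 121/499 = 0.24248; risk in unexposed = 425/1287 = 0.33023; RR = 0.73430
OR/RR = 0.64925 / 0.73430 = 0.88417
The outcome is not rare, so the OR lies further from 1 than the RR.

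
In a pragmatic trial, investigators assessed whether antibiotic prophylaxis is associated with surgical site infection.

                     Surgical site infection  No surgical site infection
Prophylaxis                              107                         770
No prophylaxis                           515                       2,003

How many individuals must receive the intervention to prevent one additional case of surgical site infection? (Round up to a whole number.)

Risk in treated group = 107/877 = 0.12201; risk in control = 515/2518 = 0.20453.
Absolute risk reduction = 0.20453 − 0.12201 = 0.08252
NNT = 1 / ARR = 1 / 0.08252 = 12.118 → round up → 13

13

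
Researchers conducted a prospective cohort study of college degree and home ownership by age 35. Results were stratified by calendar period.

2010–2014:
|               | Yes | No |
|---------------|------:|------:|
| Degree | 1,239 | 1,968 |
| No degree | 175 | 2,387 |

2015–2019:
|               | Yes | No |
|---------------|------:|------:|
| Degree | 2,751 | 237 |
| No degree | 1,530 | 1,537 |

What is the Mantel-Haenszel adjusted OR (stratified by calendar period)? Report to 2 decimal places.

10.13

OR_MH = Σ(aᵢdᵢ/nᵢ) / Σ(bᵢcᵢ/nᵢ), where nᵢ is the stratum total.
Stratum 1 (2010–2014): n = 5769; a·d/n = 1239·2387/5769 = 512.6526; b·c/n = 1968·175/5769 = 59.6984
Stratum 2 (2015–2019): n = 6055; a·d/n = 2751·1537/6055 = 698.3133; b·c/n = 237·1530/6055 = 59.8860
OR_MH = (512.6526 + 698.3133) / (59.6984 + 59.8860) = 1210.9659 / 119.5844 = 10.12645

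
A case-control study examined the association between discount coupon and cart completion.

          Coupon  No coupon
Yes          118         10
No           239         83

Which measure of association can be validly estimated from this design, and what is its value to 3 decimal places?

4.098

Reading the table with exposure as columns: a = 118 (Coupon, case), b = 239 (Coupon, non-case), c = 10 (No coupon, case), d = 83.
This is a case-control study: participants were sampled on outcome status, so risks in the source population cannot be estimated directly — relative risk is not valid here. The odds ratio is the appropriate measure.
OR = (a·d)/(b·c) = (118 × 83) / (239 × 10) = 9794 / 2390 = 4.09791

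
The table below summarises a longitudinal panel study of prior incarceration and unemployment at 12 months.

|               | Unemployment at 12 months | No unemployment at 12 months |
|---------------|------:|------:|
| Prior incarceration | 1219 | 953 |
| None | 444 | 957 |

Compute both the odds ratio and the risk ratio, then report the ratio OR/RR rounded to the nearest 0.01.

1.56

Cells: a = 1219, b = 953, c = 444, d = 957.
OR = (1219·957)/(953·444) = 1166583/423132 = 2.75702
Risk in exposed = 1219/2172 = 0.56123; risk in unexposed = 444/1401 = 0.31692; RR = 1.77092
OR/RR = 2.75702 / 1.77092 = 1.55683
The outcome is not rare, so the OR lies further from 1 than the RR.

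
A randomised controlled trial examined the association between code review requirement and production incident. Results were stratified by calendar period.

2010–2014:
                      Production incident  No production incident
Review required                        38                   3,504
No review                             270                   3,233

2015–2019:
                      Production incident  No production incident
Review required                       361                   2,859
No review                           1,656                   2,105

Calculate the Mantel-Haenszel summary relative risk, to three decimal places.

0.237

RR_MH = Σ(aᵢ·n₀ᵢ/nᵢ) / Σ(cᵢ·n₁ᵢ/nᵢ), with n₁ᵢ = aᵢ+bᵢ (exposed), n₀ᵢ = cᵢ+dᵢ (unexposed), nᵢ = n₁ᵢ+n₀ᵢ.
Stratum 1 (2010–2014): n₁ = 3542, n₀ = 3503, n = 7045; a·n₀/n = 38·3503/7045 = 18.8948; c·n₁/n = 270·3542/7045 = 135.7473
Stratum 2 (2015–2019): n₁ = 3220, n₀ = 3761, n = 6981; a·n₀/n = 361·3761/6981 = 194.4880; c·n₁/n = 1656·3220/6981 = 763.8333
RR_MH = (18.8948 + 194.4880) / (135.7473 + 763.8333) = 213.3829 / 899.5806 = 0.23720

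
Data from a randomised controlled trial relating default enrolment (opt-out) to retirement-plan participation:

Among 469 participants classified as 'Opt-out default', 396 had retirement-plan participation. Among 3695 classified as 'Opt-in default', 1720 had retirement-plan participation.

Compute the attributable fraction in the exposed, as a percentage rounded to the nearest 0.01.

44.87

From the description: a = 396, b = 73, c = 1720, d = 1975.
Risk in exposed = 396/469 = 0.84435; risk in unexposed = 1720/3695 = 0.46549.
RR = 0.84435/0.46549 = 1.81388
AR% = (RR − 1)/RR × 100 = (1.81388 − 1)/1.81388 × 100 = 44.8695%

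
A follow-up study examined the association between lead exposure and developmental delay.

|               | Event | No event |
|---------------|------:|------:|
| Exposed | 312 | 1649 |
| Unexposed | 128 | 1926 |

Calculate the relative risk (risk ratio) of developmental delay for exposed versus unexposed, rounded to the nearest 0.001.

2.553

Cells: a = 312, b = 1649, c = 128, d = 1926.
Risk in exposed = 312/1961 = 0.15910; risk in unexposed = 128/2054 = 0.06232.
RR = 0.15910 / 0.06232 = 2.55310
The risk among the exposed is 2.55 times that among the unexposed.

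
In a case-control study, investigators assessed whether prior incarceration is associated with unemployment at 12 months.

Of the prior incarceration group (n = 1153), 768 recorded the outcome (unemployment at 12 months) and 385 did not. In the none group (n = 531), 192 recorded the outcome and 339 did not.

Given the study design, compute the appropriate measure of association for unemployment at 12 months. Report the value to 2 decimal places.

3.52

From the description: a = 768, b = 385, c = 192, d = 339.
This is a case-control study: participants were sampled on outcome status, so risks in the source population cannot be estimated directly — relative risk is not valid here. The odds ratio is the appropriate measure.
OR = (a·d)/(b·c) = (768 × 339) / (385 × 192) = 260352 / 73920 = 3.52208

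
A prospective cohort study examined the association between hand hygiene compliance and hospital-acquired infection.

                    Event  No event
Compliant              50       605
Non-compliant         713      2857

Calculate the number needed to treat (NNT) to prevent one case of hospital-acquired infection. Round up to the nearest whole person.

9

Risk in treated group = 50/655 = 0.07634; risk in control = 713/3570 = 0.19972.
Absolute risk reduction = 0.19972 − 0.07634 = 0.12338
NNT = 1 / ARR = 1 / 0.12338 = 8.105 → round up → 9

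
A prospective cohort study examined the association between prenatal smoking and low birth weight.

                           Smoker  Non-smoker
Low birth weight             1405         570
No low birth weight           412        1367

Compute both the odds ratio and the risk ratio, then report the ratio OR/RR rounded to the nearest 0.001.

3.112

Reading the table with exposure as columns: a = 1405 (Smoker, case), b = 412 (Smoker, non-case), c = 570 (Non-smoker, case), d = 1367.
OR = (1405·1367)/(412·570) = 1920635/234840 = 8.17848
Risk in exposed = 1405/1817 = 0.77325; risk in unexposed = 570/1937 = 0.29427; RR = 2.62770
OR/RR = 8.17848 / 2.62770 = 3.11241
The outcome is not rare, so the OR lies further from 1 than the RR.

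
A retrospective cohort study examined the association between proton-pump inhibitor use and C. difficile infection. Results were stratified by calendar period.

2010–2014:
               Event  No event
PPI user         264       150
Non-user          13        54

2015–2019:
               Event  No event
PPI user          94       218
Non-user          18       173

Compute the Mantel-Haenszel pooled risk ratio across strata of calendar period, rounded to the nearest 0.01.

3.24

RR_MH = Σ(aᵢ·n₀ᵢ/nᵢ) / Σ(cᵢ·n₁ᵢ/nᵢ), with n₁ᵢ = aᵢ+bᵢ (exposed), n₀ᵢ = cᵢ+dᵢ (unexposed), nᵢ = n₁ᵢ+n₀ᵢ.
Stratum 1 (2010–2014): n₁ = 414, n₀ = 67, n = 481; a·n₀/n = 264·67/481 = 36.7734; c·n₁/n = 13·414/481 = 11.1892
Stratum 2 (2015–2019): n₁ = 312, n₀ = 191, n = 503; a·n₀/n = 94·191/503 = 35.6938; c·n₁/n = 18·312/503 = 11.1650
RR_MH = (36.7734 + 35.6938) / (11.1892 + 11.1650) = 72.4672 / 22.3542 = 3.24177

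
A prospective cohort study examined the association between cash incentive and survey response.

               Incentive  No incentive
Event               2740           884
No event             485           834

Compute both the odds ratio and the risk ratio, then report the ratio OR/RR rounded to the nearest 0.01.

Reading the table with exposure as columns: a = 2740 (Incentive, case), b = 485 (Incentive, non-case), c = 884 (No incentive, case), d = 834.
OR = (2740·834)/(485·884) = 2285160/428740 = 5.32994
Risk in exposed = 2740/3225 = 0.84961; risk in unexposed = 884/1718 = 0.51455; RR = 1.65117
OR/RR = 5.32994 / 1.65117 = 3.22798
The outcome is not rare, so the OR lies further from 1 than the RR.

3.23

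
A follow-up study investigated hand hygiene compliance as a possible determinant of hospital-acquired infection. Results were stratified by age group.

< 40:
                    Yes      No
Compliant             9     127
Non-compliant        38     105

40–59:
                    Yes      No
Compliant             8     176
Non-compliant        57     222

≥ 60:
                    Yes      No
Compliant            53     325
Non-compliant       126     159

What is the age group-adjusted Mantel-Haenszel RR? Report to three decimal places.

0.285

RR_MH = Σ(aᵢ·n₀ᵢ/nᵢ) / Σ(cᵢ·n₁ᵢ/nᵢ), with n₁ᵢ = aᵢ+bᵢ (exposed), n₀ᵢ = cᵢ+dᵢ (unexposed), nᵢ = n₁ᵢ+n₀ᵢ.
Stratum 1 (< 40): n₁ = 136, n₀ = 143, n = 279; a·n₀/n = 9·143/279 = 4.6129; c·n₁/n = 38·136/279 = 18.5233
Stratum 2 (40–59): n₁ = 184, n₀ = 279, n = 463; a·n₀/n = 8·279/463 = 4.8207; c·n₁/n = 57·184/463 = 22.6523
Stratum 3 (≥ 60): n₁ = 378, n₀ = 285, n = 663; a·n₀/n = 53·285/663 = 22.7828; c·n₁/n = 126·378/663 = 71.8371
RR_MH = (4.6129 + 4.8207 + 22.7828) / (18.5233 + 22.6523 + 71.8371) = 32.2164 / 113.0127 = 0.28507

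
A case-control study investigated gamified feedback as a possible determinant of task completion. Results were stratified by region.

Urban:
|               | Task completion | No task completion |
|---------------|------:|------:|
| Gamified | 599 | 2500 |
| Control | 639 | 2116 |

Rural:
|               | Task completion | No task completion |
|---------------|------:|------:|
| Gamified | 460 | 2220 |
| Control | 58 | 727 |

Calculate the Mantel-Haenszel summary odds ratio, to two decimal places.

1.01

OR_MH = Σ(aᵢdᵢ/nᵢ) / Σ(bᵢcᵢ/nᵢ), where nᵢ is the stratum total.
Stratum 1 (Urban): n = 5854; a·d/n = 599·2116/5854 = 216.5159; b·c/n = 2500·639/5854 = 272.8903
Stratum 2 (Rural): n = 3465; a·d/n = 460·727/3465 = 96.5137; b·c/n = 2220·58/3465 = 37.1602
OR_MH = (216.5159 + 96.5137) / (272.8903 + 37.1602) = 313.0296 / 310.0505 = 1.00961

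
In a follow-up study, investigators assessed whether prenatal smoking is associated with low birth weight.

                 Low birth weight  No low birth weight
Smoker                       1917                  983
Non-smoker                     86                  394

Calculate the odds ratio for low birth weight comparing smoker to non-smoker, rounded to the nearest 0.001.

8.934

Cells: a = 1917, b = 983, c = 86, d = 394.
OR = (a·d)/(b·c) = (1917 × 394) / (983 × 86) = 755298 / 84538 = 8.93442
The odds of low birth weight are about 8.93 times as high in the smoker group.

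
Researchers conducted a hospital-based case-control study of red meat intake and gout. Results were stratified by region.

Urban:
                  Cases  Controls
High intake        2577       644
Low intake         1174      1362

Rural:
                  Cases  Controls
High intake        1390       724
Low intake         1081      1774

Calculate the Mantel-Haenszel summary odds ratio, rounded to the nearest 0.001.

OR_MH = Σ(aᵢdᵢ/nᵢ) / Σ(bᵢcᵢ/nᵢ), where nᵢ is the stratum total.
Stratum 1 (Urban): n = 5757; a·d/n = 2577·1362/5757 = 609.6707; b·c/n = 644·1174/5757 = 131.3281
Stratum 2 (Rural): n = 4969; a·d/n = 1390·1774/4969 = 496.2487; b·c/n = 724·1081/4969 = 157.5053
OR_MH = (609.6707 + 496.2487) / (131.3281 + 157.5053) = 1105.9194 / 288.8335 = 3.82892

3.829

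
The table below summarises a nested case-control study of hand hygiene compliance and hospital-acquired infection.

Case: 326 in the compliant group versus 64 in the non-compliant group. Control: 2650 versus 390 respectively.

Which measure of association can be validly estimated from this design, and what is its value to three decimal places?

From the description: a = 326, b = 2650, c = 64, d = 390.
This is a nested case-control study: participants were sampled on outcome status, so risks in the source population cannot be estimated directly — relative risk is not valid here. The odds ratio is the appropriate measure.
OR = (a·d)/(b·c) = (326 × 390) / (2650 × 64) = 127140 / 169600 = 0.74965

0.750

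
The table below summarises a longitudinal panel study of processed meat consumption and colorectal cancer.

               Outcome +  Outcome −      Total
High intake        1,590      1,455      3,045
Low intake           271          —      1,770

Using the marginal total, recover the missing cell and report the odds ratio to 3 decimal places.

6.045

The missing cell is in the unexposed row: 1770 − 271 = 1499.
So a = 1590, b = 1455, c = 271, d = 1499.
OR = (a·d)/(b·c) = (1590 × 1499) / (1455 × 271) = 2383410 / 394305 = 6.04458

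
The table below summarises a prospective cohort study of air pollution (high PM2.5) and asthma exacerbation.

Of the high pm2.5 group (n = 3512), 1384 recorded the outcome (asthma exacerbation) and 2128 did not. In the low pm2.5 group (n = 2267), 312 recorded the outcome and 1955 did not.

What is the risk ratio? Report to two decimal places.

From the description: a = 1384, b = 2128, c = 312, d = 1955.
Risk in exposed = 1384/3512 = 0.39408; risk in unexposed = 312/2267 = 0.13763.
RR = 0.39408 / 0.13763 = 2.86338
The risk among the exposed is 2.86 times that among the unexposed.

2.86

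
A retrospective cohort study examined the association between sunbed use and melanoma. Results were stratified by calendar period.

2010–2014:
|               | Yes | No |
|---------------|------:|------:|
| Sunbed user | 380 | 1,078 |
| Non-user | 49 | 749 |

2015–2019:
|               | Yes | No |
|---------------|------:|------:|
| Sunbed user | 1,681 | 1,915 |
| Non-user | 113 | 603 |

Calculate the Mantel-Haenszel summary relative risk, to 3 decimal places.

3.285

RR_MH = Σ(aᵢ·n₀ᵢ/nᵢ) / Σ(cᵢ·n₁ᵢ/nᵢ), with n₁ᵢ = aᵢ+bᵢ (exposed), n₀ᵢ = cᵢ+dᵢ (unexposed), nᵢ = n₁ᵢ+n₀ᵢ.
Stratum 1 (2010–2014): n₁ = 1458, n₀ = 798, n = 2256; a·n₀/n = 380·798/2256 = 134.4149; c·n₁/n = 49·1458/2256 = 31.6676
Stratum 2 (2015–2019): n₁ = 3596, n₀ = 716, n = 4312; a·n₀/n = 1681·716/4312 = 279.1271; c·n₁/n = 113·3596/4312 = 94.2365
RR_MH = (134.4149 + 279.1271) / (31.6676 + 94.2365) = 413.5420 / 125.9041 = 3.28458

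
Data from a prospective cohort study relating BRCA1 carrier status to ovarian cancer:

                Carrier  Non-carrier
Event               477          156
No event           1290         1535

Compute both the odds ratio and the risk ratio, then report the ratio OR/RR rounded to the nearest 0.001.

Reading the table with exposure as columns: a = 477 (Carrier, case), b = 1290 (Carrier, non-case), c = 156 (Non-carrier, case), d = 1535.
OR = (477·1535)/(1290·156) = 732195/201240 = 3.63842
Risk in exposed = 477/1767 = 0.26995; risk in unexposed = 156/1691 = 0.09225; RR = 2.92618
OR/RR = 3.63842 / 2.92618 = 1.24340
The outcome is not rare, so the OR lies further from 1 than the RR.

1.243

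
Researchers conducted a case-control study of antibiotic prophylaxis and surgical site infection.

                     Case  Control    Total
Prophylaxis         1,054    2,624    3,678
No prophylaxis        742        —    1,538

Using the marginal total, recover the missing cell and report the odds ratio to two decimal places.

The missing cell is in the unexposed row: 1538 − 742 = 796.
So a = 1054, b = 2624, c = 742, d = 796.
OR = (a·d)/(b·c) = (1054 × 796) / (2624 × 742) = 838984 / 1947008 = 0.43091

0.43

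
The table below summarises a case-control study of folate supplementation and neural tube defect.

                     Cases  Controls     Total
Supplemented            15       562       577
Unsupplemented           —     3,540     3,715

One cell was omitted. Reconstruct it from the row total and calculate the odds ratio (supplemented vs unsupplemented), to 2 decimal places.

0.54

The missing cell is in the unexposed row: 3715 − 3540 = 175.
So a = 15, b = 562, c = 175, d = 3540.
OR = (a·d)/(b·c) = (15 × 3540) / (562 × 175) = 53100 / 98350 = 0.53991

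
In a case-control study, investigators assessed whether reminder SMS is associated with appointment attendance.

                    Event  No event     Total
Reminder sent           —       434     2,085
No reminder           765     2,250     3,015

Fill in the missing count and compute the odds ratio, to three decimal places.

11.189

The missing cell is in the exposed row: 2085 − 434 = 1651.
So a = 1651, b = 434, c = 765, d = 2250.
OR = (a·d)/(b·c) = (1651 × 2250) / (434 × 765) = 3714750 / 332010 = 11.18867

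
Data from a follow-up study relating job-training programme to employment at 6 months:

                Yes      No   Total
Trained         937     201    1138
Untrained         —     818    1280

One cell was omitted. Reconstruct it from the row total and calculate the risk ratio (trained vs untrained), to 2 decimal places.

2.28

The missing cell is in the unexposed row: 1280 − 818 = 462.
So a = 937, b = 201, c = 462, d = 818.
RR = [a/(a+b)] / [c/(c+d)] = (937/1138) / (462/1280) = 0.82337/0.36094 = 2.28121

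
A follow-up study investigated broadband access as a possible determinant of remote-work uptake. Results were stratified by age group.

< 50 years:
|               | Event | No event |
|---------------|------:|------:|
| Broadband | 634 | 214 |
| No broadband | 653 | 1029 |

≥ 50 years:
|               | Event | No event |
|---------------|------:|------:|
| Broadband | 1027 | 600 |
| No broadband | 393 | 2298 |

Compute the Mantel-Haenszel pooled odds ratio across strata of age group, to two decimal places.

OR_MH = Σ(aᵢdᵢ/nᵢ) / Σ(bᵢcᵢ/nᵢ), where nᵢ is the stratum total.
Stratum 1 (< 50 years): n = 2530; a·d/n = 634·1029/2530 = 257.8601; b·c/n = 214·653/2530 = 55.2340
Stratum 2 (≥ 50 years): n = 4318; a·d/n = 1027·2298/4318 = 546.5600; b·c/n = 600·393/4318 = 54.6086
OR_MH = (257.8601 + 546.5600) / (55.2340 + 54.6086) = 804.4201 / 109.8426 = 7.32339

7.32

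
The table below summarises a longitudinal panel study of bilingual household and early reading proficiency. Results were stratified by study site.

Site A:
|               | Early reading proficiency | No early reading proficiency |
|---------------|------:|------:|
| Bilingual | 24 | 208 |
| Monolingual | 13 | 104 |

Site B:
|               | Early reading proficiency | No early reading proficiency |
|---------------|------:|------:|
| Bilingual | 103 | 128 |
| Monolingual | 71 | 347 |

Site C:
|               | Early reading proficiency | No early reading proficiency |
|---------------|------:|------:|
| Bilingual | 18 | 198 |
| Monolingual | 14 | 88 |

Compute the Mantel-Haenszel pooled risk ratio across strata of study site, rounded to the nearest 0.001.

1.846

RR_MH = Σ(aᵢ·n₀ᵢ/nᵢ) / Σ(cᵢ·n₁ᵢ/nᵢ), with n₁ᵢ = aᵢ+bᵢ (exposed), n₀ᵢ = cᵢ+dᵢ (unexposed), nᵢ = n₁ᵢ+n₀ᵢ.
Stratum 1 (Site A): n₁ = 232, n₀ = 117, n = 349; a·n₀/n = 24·117/349 = 8.0458; c·n₁/n = 13·232/349 = 8.6418
Stratum 2 (Site B): n₁ = 231, n₀ = 418, n = 649; a·n₀/n = 103·418/649 = 66.3390; c·n₁/n = 71·231/649 = 25.2712
Stratum 3 (Site C): n₁ = 216, n₀ = 102, n = 318; a·n₀/n = 18·102/318 = 5.7736; c·n₁/n = 14·216/318 = 9.5094
RR_MH = (8.0458 + 66.3390 + 5.7736) / (8.6418 + 25.2712 + 9.5094) = 80.1584 / 43.4225 = 1.84601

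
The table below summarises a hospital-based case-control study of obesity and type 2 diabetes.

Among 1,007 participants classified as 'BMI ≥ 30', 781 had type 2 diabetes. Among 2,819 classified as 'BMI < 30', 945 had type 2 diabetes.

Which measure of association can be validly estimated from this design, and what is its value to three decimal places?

From the description: a = 781, b = 226, c = 945, d = 1874.
This is a hospital-based case-control study: participants were sampled on outcome status, so risks in the source population cannot be estimated directly — relative risk is not valid here. The odds ratio is the appropriate measure.
OR = (a·d)/(b·c) = (781 × 1874) / (226 × 945) = 1463594 / 213570 = 6.85299

6.853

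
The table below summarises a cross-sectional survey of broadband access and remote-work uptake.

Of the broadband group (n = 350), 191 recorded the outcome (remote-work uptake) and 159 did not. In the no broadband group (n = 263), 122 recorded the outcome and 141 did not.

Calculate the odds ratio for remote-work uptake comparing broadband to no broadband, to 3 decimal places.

1.388

From the description: a = 191, b = 159, c = 122, d = 141.
OR = (a·d)/(b·c) = (191 × 141) / (159 × 122) = 26931 / 19398 = 1.38834
The odds of remote-work uptake are about 1.39 times as high in the broadband group.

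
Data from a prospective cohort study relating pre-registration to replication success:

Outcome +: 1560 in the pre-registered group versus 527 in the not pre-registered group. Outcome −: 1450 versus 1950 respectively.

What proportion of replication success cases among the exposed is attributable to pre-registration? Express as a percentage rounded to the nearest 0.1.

From the description: a = 1560, b = 1450, c = 527, d = 1950.
Risk in exposed = 1560/3010 = 0.51827; risk in unexposed = 527/2477 = 0.21276.
RR = 0.51827/0.21276 = 2.43598
AR% = (RR − 1)/RR × 100 = (2.43598 − 1)/2.43598 × 100 = 58.9487%

58.9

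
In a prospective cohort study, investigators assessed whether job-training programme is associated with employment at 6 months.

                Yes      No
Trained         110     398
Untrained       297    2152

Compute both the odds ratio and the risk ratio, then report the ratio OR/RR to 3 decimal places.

Cells: a = 110, b = 398, c = 297, d = 2152.
OR = (110·2152)/(398·297) = 236720/118206 = 2.00261
Risk in exposed = 110/508 = 0.21654; risk in unexposed = 297/2449 = 0.12127; RR = 1.78551
OR/RR = 2.00261 / 1.78551 = 1.12159
The outcome is not rare, so the OR lies further from 1 than the RR.

1.122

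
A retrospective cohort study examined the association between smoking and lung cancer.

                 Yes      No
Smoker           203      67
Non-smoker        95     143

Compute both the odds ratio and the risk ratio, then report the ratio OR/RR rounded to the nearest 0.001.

2.421

Cells: a = 203, b = 67, c = 95, d = 143.
OR = (203·143)/(67·95) = 29029/6365 = 4.56072
Risk in exposed = 203/270 = 0.75185; risk in unexposed = 95/238 = 0.39916; RR = 1.88359
OR/RR = 4.56072 / 1.88359 = 2.42130
The outcome is not rare, so the OR lies further from 1 than the RR.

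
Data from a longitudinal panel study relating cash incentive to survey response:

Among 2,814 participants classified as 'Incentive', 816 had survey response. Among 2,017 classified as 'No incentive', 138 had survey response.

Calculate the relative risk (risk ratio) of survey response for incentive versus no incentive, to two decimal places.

From the description: a = 816, b = 1998, c = 138, d = 1879.
Risk in exposed = 816/2814 = 0.28998; risk in unexposed = 138/2017 = 0.06842.
RR = 0.28998 / 0.06842 = 4.23831
The risk among the exposed is 4.24 times that among the unexposed.

4.24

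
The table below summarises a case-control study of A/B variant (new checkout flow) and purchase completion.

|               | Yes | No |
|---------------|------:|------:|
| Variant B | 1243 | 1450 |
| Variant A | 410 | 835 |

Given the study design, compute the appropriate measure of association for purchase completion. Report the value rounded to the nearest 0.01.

1.75

Cells: a = 1243, b = 1450, c = 410, d = 835.
This is a case-control study: participants were sampled on outcome status, so risks in the source population cannot be estimated directly — relative risk is not valid here. The odds ratio is the appropriate measure.
OR = (a·d)/(b·c) = (1243 × 835) / (1450 × 410) = 1037905 / 594500 = 1.74585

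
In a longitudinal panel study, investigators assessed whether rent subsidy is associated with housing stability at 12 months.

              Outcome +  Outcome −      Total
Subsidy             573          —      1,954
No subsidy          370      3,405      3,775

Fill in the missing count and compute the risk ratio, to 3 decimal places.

The missing cell is in the exposed row: 1954 − 573 = 1381.
So a = 573, b = 1381, c = 370, d = 3405.
RR = [a/(a+b)] / [c/(c+d)] = (573/1954) / (370/3775) = 0.29324/0.09801 = 2.99189

2.992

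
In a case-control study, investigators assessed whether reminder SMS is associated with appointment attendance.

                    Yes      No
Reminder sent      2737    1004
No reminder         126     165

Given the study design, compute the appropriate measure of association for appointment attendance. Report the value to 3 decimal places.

3.570

Cells: a = 2737, b = 1004, c = 126, d = 165.
This is a case-control study: participants were sampled on outcome status, so risks in the source population cannot be estimated directly — relative risk is not valid here. The odds ratio is the appropriate measure.
OR = (a·d)/(b·c) = (2737 × 165) / (1004 × 126) = 451605 / 126504 = 3.56989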